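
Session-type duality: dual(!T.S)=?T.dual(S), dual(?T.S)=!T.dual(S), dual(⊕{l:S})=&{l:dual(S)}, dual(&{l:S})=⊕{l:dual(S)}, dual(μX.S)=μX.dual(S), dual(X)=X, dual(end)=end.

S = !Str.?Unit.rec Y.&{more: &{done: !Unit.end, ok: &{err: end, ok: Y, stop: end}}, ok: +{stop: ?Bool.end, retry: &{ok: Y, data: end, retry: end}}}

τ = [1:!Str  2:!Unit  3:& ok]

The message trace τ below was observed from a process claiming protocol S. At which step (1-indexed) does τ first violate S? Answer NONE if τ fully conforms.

2

step 1: !Str  ok  cont: ?Unit.rec Y.…
step 2: got !Unit, protocol expects ?Unit  ✗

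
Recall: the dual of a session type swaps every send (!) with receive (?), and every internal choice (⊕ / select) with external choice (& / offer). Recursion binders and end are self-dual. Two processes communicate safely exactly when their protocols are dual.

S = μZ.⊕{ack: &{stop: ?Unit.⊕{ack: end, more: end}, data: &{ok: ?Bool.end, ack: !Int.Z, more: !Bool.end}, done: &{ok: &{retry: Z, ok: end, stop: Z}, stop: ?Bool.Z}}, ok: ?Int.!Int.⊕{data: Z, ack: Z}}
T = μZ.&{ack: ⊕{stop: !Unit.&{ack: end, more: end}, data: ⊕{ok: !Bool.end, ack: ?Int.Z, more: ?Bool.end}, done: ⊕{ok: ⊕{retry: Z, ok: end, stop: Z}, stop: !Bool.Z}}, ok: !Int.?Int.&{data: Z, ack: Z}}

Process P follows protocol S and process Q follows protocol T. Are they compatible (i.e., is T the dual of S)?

YES

μZ | μZ  ✓ (μ self-dual)
  ⊕{ack,ok} | &{ack,ok}  ✓ same labels
    case ack:
      &{stop,data,done} | ⊕{stop,data,done}  ✓ same labels
        case stop:
          ?Unit | !Unit  ✓
            ⊕{ack,more} | &{ack,more}  ✓ same labels
              case ack:
                end | end  ✓
              case more:
                end | end  ✓
        case data:
          &{ok,ack,more} | ⊕{ok,ack,more}  ✓ same labels
            case ok:
              ?Bool | !Bool  ✓
                end | end  ✓
            case ack:
              !Int | ?Int  ✓
                Z | Z  ✓
            case more:
              !Bool | ?Bool  ✓
                end | end  ✓
        case done:
          &{ok,stop} | ⊕{ok,stop}  ✓ same labels
            case ok:
              &{retry,ok,stop} | ⊕{retry,ok,stop}  ✓ same labels
                case retry:
                  Z | Z  ✓
                case ok:
                  end | end  ✓
                case stop:
                  Z | Z  ✓
            case stop:
              ?Bool | !Bool  ✓
                Z | Z  ✓
    case ok:
      ?Int | !Int  ✓
        !Int | ?Int  ✓
          ⊕{data,ack} | &{data,ack}  ✓ same labels
            case data:
              Z | Z  ✓
            case ack:
              Z | Z  ✓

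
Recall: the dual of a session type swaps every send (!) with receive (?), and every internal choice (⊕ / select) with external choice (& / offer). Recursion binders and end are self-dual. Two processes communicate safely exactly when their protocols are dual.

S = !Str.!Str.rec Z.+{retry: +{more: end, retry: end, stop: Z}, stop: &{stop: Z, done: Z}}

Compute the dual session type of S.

!Str → ?Str
  !Str → ?Str
    rec Z → rec Z  (μ self-dual)
      +{retry,stop} → &{retry,stop}  (⊕→&)
        case retry:
          +{more,retry,stop} → &{more,retry,stop}  (⊕→&)
            case more:
              end ↦ end
            case retry:
              end ↦ end
            case stop:
              Z ↦ Z
        case stop:
          &{stop,done} → +{stop,done}  (&→⊕)
            case stop:
              Z ↦ Z
            case done:
              Z ↦ Z

?Str.?Str.rec Z.&{retry: &{more: end, retry: end, stop: Z}, stop: +{stop: Z, done: Z}}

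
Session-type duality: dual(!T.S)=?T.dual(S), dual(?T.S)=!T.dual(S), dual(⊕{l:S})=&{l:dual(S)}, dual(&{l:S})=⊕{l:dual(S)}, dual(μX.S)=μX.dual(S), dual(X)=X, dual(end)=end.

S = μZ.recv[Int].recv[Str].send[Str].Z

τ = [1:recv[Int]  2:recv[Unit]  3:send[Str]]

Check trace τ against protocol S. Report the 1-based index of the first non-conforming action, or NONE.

2

[1] recv[Int]  ✓  state: recv[Str].send[Str].μZ.…
[2] got recv[Unit], protocol expects recv[Str]  ✗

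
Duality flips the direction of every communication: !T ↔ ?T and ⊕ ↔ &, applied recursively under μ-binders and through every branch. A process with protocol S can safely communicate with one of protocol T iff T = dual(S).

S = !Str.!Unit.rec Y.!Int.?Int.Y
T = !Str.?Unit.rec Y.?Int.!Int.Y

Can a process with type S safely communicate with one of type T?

NO

!Str | !Str  ✗ same direction on both sides — not dual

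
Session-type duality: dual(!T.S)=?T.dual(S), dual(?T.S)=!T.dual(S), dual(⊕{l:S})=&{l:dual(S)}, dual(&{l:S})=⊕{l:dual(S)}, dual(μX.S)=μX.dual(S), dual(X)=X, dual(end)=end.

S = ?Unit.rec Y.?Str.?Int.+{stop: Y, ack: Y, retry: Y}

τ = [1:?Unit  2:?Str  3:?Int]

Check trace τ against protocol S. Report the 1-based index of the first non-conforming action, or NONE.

NONE

@1 ?Unit  ✓  residual = rec Y.…
@2 ?Str  ✓  residual = ?Int.+{stop: rec Y.…, ack: rec Y.…, retry: rec Y.…}
@3 ?Int  ✓  residual = +{stop: rec Y.…, ack: rec Y.…, retry: rec Y.…}
trace exhausted — no violation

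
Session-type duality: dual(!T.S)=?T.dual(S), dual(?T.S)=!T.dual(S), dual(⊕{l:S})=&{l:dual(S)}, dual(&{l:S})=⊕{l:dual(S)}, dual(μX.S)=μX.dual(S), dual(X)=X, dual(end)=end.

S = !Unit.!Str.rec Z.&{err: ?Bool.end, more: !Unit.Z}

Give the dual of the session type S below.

?Unit.?Str.rec Z.+{err: !Bool.end, more: ?Unit.Z}

!Unit → ?Unit
  !Str → ?Str
    rec Z → rec Z  (binder kept)
      &{err,more} → +{err,more}  (external→internal)
        • err:
          ?Bool → !Bool
            end ↦ end
        • more:
          !Unit → ?Unit
            Z ↦ Z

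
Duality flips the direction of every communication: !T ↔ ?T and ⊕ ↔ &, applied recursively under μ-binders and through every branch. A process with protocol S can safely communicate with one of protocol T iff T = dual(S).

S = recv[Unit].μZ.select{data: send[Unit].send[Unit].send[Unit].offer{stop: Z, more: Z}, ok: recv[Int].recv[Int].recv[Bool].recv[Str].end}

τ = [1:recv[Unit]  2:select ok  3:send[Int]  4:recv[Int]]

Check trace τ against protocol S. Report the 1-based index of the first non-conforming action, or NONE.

3

[1] recv[Unit]  ✓  now at μZ.…
[2] select ok  ✓  now at recv[Int].recv[Int].recv[Bool].recv[Str].end
[3] got send[Int], protocol expects recv[Int]  ✗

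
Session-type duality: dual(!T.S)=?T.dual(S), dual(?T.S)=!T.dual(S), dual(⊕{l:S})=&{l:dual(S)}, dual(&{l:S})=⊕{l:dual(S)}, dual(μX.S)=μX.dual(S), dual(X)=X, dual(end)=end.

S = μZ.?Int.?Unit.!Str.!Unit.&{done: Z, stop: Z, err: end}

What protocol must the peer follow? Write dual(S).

μZ = μZ  (rec unchanged)
  ?Int = !Int
    ?Unit = !Unit
      !Str = ?Str
        !Unit = ?Unit
          &{done,stop,err} = ⊕{done,stop,err}  (external→internal)
            case done:
              dual(Z) = Z
            case stop:
              dual(Z) = Z
            case err:
              dual(end) = end

μZ.!Int.!Unit.?Str.?Unit.⊕{done: Z, stop: Z, err: end}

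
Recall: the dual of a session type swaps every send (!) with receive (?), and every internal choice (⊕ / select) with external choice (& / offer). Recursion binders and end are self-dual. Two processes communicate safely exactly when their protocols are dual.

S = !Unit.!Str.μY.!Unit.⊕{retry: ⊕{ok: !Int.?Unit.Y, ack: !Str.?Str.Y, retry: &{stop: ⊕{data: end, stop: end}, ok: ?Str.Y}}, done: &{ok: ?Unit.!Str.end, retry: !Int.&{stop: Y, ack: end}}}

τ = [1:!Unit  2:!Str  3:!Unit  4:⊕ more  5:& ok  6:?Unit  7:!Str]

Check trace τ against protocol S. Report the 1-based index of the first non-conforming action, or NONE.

4

@1 !Unit  ✓  residual = !Str.μY.…
@2 !Str  ✓  residual = μY.…
@3 !Unit  ✓  residual = ⊕{retry: ⊕{ok: !Int.?Unit.μY.…, ack: !Str.?Str.μY.…, retry: &{stop: ⊕{data: end, stop: end}, ok: ?Str.μY.…}}, done: &{ok: ?Unit.!Str.end, retry: !Int.&{stop: μY.…, ack: end}}}
@4 got ⊕ more, protocol expects ⊕ retry or ⊕ done  ✗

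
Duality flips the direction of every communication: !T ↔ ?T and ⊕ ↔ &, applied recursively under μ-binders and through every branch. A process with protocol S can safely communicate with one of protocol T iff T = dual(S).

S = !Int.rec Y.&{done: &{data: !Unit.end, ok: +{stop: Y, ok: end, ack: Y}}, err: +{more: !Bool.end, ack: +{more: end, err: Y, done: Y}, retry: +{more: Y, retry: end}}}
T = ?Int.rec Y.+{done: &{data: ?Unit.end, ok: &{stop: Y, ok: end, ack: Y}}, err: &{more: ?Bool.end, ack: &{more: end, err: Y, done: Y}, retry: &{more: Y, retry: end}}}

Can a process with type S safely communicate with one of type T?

!Int ‖ ?Int  ✓
  rec Y ‖ rec Y  ✓ (rec unchanged)
    &{done,err} ‖ +{done,err}  ✓ labels match
      case done:
        &{data,ok} ‖ &{data,ok}  ✗ choice polarity not flipped — not dual

NO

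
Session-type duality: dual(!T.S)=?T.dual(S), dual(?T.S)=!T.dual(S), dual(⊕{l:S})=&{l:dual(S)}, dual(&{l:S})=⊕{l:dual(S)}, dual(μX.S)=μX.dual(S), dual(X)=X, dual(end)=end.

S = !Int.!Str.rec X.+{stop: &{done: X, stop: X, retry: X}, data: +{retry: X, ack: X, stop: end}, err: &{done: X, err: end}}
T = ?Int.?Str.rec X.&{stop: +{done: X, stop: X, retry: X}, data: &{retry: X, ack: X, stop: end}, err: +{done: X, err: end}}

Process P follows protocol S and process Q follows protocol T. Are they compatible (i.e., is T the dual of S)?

YES

!Int ‖ ?Int  ✓
  !Str ‖ ?Str  ✓
    rec X ‖ rec X  ✓ (binder kept)
      +{stop,data,err} ‖ &{stop,data,err}  ✓ same labels
        [stop]
          &{done,stop,retry} ‖ +{done,stop,retry}  ✓ same labels
            [done]
              X ‖ X  ✓
            [stop]
              X ‖ X  ✓
            [retry]
              X ‖ X  ✓
        [data]
          +{retry,ack,stop} ‖ &{retry,ack,stop}  ✓ same labels
            [retry]
              X ‖ X  ✓
            [ack]
              X ‖ X  ✓
            [stop]
              end ‖ end  ✓
        [err]
          &{done,err} ‖ +{done,err}  ✓ same labels
            [done]
              X ‖ X  ✓
            [err]
              end ‖ end  ✓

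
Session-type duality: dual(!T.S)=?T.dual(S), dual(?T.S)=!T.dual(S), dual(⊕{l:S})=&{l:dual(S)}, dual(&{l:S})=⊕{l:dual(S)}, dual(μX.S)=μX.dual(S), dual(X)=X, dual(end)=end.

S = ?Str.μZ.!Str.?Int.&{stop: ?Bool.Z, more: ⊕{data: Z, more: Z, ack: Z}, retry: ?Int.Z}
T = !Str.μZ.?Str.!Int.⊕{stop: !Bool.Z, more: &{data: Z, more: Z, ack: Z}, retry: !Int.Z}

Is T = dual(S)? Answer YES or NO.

YES

?Str ‖ !Str  match
  μZ ‖ μZ  match (μ self-dual)
    !Str ‖ ?Str  match
      ?Int ‖ !Int  match
        &{stop,more,retry} ‖ ⊕{stop,more,retry}  match labels match
          case stop:
            ?Bool ‖ !Bool  match
              Z ‖ Z  match
          case more:
            ⊕{data,more,ack} ‖ &{data,more,ack}  match labels match
              case data:
                Z ‖ Z  match
              case more:
                Z ‖ Z  match
              case ack:
                Z ‖ Z  match
          case retry:
            ?Int ‖ !Int  match
              Z ‖ Z  match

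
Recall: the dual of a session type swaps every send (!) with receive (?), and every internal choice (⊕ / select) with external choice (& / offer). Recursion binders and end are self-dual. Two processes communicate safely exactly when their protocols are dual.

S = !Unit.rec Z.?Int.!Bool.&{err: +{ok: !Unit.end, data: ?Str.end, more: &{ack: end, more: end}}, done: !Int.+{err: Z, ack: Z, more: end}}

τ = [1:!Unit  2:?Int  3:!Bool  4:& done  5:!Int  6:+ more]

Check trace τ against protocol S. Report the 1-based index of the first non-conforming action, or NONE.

step 1: !Unit  ok  cont: rec Z.…
step 2: ?Int  ok  cont: !Bool.&{err: +{ok: !Unit.end, data: ?Str.end, more: &{ack: end, more: end}}, done: !Int.+{err: rec Z.…, ack: rec Z.…, more: end}}
step 3: !Bool  ok  cont: &{err: +{ok: !Unit.end, data: ?Str.end, more: &{ack: end, more: end}}, done: !Int.+{err: rec Z.…, ack: rec Z.…, more: end}}
step 4: & done  ok  cont: !Int.+{err: rec Z.…, ack: rec Z.…, more: end}
step 5: !Int  ok  cont: +{err: rec Z.…, ack: rec Z.…, more: end}
step 6: + more  ok  cont: end
trace exhausted — no violation

NONE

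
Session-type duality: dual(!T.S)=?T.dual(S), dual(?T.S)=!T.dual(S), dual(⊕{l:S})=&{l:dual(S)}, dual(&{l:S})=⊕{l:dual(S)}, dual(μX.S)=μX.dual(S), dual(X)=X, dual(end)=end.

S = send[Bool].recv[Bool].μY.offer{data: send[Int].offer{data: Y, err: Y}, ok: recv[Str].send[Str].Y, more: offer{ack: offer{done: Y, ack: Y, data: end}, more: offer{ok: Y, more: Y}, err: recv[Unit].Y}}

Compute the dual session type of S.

recv[Bool].send[Bool].μY.select{data: recv[Int].select{data: Y, err: Y}, ok: send[Str].recv[Str].Y, more: select{ack: select{done: Y, ack: Y, data: end}, more: select{ok: Y, more: Y}, err: send[Unit].Y}}

send[Bool] → recv[Bool]
  recv[Bool] → send[Bool]
    μY → μY  (μ self-dual)
      offer{data,ok,more} → select{data,ok,more}  (external→internal)
        [data]
          send[Int] → recv[Int]
            offer{data,err} → select{data,err}  (external→internal)
              [data]
                Y self-dual
              [err]
                Y self-dual
        [ok]
          recv[Str] → send[Str]
            send[Str] → recv[Str]
              Y self-dual
        [more]
          offer{ack,more,err} → select{ack,more,err}  (external→internal)
            [ack]
              offer{done,ack,data} → select{done,ack,data}  (external→internal)
                [done]
                  Y self-dual
                [ack]
                  Y self-dual
                [data]
                  end self-dual
            [more]
              offer{ok,more} → select{ok,more}  (external→internal)
                [ok]
                  Y self-dual
                [more]
                  Y self-dual
            [err]
              recv[Unit] → send[Unit]
                Y self-dual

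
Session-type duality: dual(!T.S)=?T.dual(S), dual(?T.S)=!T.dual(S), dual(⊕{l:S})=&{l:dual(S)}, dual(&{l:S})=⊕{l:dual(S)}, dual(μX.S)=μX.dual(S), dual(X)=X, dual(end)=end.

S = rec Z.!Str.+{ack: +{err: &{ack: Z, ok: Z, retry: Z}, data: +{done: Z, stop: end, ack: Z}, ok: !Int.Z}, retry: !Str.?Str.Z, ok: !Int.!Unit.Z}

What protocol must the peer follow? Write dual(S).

rec Z → rec Z  (binder kept)
  !Str → ?Str
    +{ack,retry,ok} → &{ack,retry,ok}  (internal→external)
      [ack]
        +{err,data,ok} → &{err,data,ok}  (internal→external)
          [err]
            &{ack,ok,retry} → +{ack,ok,retry}  (offer→select)
              [ack]
                Z self-dual
              [ok]
                Z self-dual
              [retry]
                Z self-dual
          [data]
            +{done,stop,ack} → &{done,stop,ack}  (internal→external)
              [done]
                Z self-dual
              [stop]
                end self-dual
              [ack]
                Z self-dual
          [ok]
            !Int → ?Int
              Z self-dual
      [retry]
        !Str → ?Str
          ?Str → !Str
            Z self-dual
      [ok]
        !Int → ?Int
          !Unit → ?Unit
            Z self-dual

rec Z.?Str.&{ack: &{err: +{ack: Z, ok: Z, retry: Z}, data: &{done: Z, stop: end, ack: Z}, ok: ?Int.Z}, retry: ?Str.!Str.Z, ok: ?Int.?Unit.Z}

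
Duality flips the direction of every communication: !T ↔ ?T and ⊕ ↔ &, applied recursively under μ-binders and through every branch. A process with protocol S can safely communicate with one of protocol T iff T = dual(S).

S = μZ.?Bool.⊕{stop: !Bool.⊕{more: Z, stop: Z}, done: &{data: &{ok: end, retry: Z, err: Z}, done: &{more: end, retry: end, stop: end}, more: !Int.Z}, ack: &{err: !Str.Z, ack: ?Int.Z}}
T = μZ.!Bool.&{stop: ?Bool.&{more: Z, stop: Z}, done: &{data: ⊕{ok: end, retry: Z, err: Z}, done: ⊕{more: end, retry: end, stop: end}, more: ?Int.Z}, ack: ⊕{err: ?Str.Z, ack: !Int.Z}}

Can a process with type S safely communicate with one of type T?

NO

μZ | μZ  match (binder kept)
  ?Bool | !Bool  match
    ⊕{stop,done,ack} | &{stop,done,ack}  match same labels
      case stop:
        !Bool | ?Bool  match
          ⊕{more,stop} | &{more,stop}  match same labels
            case more:
              Z | Z  match
            case stop:
              Z | Z  match
      case done:
        &{data,done,more} | &{data,done,more}  ✗ choice polarity not flipped — not dual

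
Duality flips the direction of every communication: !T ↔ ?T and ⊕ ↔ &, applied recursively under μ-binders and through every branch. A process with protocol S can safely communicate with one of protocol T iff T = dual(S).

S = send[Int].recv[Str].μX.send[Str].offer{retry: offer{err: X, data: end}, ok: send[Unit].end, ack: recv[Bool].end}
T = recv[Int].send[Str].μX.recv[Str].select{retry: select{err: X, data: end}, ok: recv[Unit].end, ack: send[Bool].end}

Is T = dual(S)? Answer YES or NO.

send[Int] vs recv[Int]  ✓
  recv[Str] vs send[Str]  ✓
    μX vs μX  ✓ (binder kept)
      send[Str] vs recv[Str]  ✓
        offer{retry,ok,ack} vs select{retry,ok,ack}  ✓ same labels
          [retry]
            offer{err,data} vs select{err,data}  ✓ same labels
              [err]
                X vs X  ✓
              [data]
                end vs end  ✓
          [ok]
            send[Unit] vs recv[Unit]  ✓
              end vs end  ✓
          [ack]
            recv[Bool] vs send[Bool]  ✓
              end vs end  ✓

YES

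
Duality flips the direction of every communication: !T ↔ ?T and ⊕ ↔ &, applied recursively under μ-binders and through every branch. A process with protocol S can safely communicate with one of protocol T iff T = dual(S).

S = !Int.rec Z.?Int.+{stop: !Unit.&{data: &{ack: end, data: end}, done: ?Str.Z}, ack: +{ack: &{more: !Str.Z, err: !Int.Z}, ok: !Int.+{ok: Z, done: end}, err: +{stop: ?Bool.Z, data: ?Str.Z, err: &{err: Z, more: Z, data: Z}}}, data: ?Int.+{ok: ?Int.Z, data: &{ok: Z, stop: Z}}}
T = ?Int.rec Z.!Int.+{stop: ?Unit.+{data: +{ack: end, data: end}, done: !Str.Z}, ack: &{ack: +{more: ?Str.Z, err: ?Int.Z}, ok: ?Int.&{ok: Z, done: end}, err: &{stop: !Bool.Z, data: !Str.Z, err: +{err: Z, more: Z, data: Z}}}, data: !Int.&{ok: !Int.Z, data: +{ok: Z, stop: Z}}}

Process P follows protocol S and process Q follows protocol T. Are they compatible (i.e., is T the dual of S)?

!Int ‖ ?Int  ok
  rec Z ‖ rec Z  ok (μ self-dual)
    ?Int ‖ !Int  ok
      +{stop,ack,data} ‖ +{stop,ack,data}  ✗ choice polarity not flipped — not dual

NO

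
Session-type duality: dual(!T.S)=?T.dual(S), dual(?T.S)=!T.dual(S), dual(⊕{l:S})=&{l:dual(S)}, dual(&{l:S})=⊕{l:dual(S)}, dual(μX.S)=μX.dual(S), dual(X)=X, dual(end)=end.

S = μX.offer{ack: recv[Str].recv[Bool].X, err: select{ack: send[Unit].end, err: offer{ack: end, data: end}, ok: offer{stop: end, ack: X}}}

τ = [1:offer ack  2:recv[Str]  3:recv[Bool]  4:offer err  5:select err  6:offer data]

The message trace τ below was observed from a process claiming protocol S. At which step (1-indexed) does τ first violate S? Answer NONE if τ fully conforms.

NONE

[1] offer ack  ✓  cont: recv[Str].recv[Bool].μX.…
[2] recv[Str]  ✓  cont: recv[Bool].μX.…
[3] recv[Bool]  ✓  cont: μX.…
[4] offer err  ✓  cont: select{ack: send[Unit].end, err: offer{ack: end, data: end}, ok: offer{stop: end, ack: μX.…}}
[5] select err  ✓  cont: offer{ack: end, data: end}
[6] offer data  ✓  cont: end
all 6 steps conform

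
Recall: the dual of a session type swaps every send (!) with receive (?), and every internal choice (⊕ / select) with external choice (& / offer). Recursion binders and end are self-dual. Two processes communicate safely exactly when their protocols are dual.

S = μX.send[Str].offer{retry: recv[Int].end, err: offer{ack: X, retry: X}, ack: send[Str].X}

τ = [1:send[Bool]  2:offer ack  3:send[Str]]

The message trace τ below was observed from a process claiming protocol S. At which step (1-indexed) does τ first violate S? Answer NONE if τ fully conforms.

1

[1] got send[Bool], protocol expects send[Str]  ✗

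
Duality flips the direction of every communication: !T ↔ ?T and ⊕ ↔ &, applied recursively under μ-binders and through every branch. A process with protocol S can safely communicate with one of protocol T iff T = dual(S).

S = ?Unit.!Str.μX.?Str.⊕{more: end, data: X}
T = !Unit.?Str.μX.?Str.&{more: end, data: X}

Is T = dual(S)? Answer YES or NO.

NO

?Unit | !Unit  ok
  !Str | ?Str  ok
    μX | μX  ok (μ self-dual)
      ?Str | ?Str  ✗ same direction on both sides — not dual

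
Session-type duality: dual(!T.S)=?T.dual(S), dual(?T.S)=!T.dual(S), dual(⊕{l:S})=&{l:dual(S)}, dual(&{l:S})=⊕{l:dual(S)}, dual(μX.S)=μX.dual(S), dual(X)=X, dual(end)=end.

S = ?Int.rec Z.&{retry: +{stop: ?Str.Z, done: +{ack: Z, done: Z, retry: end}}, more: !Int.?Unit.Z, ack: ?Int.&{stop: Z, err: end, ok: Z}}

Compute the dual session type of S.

?Int = !Int
  rec Z = rec Z  (binder kept)
    &{retry,more,ack} = +{retry,more,ack}  (offer→select)
      case retry:
        +{stop,done} = &{stop,done}  (select→offer)
          case stop:
            ?Str = !Str
              Z ↦ Z
          case done:
            +{ack,done,retry} = &{ack,done,retry}  (select→offer)
              case ack:
                Z ↦ Z
              case done:
                Z ↦ Z
              case retry:
                end ↦ end
      case more:
        !Int = ?Int
          ?Unit = !Unit
            Z ↦ Z
      case ack:
        ?Int = !Int
          &{stop,err,ok} = +{stop,err,ok}  (offer→select)
            case stop:
              Z ↦ Z
            case err:
              end ↦ end
            case ok:
              Z ↦ Z

!Int.rec Z.+{retry: &{stop: !Str.Z, done: &{ack: Z, done: Z, retry: end}}, more: ?Int.!Unit.Z, ack: !Int.+{stop: Z, err: end, ok: Z}}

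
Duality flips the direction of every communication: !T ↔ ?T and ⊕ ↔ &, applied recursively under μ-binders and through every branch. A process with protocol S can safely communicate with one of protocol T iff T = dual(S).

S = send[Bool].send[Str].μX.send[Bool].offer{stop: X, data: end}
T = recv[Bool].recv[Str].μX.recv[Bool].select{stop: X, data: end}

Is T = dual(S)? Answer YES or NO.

YES

send[Bool] vs recv[Bool]  match
  send[Str] vs recv[Str]  match
    μX vs μX  match (μ self-dual)
      send[Bool] vs recv[Bool]  match
        offer{stop,data} vs select{stop,data}  match same labels
          • stop:
            X vs X  match
          • data:
            end vs end  match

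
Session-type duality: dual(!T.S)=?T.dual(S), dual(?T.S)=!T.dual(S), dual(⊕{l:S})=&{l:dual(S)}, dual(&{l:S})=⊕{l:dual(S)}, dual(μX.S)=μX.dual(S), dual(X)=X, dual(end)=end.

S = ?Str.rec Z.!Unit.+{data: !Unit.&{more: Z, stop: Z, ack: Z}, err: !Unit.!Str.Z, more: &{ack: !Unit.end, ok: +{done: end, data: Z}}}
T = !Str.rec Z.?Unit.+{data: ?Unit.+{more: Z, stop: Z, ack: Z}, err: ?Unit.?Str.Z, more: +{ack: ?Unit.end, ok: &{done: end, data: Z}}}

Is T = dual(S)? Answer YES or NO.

?Str vs !Str  ✓
  rec Z vs rec Z  ✓ (μ self-dual)
    !Unit vs ?Unit  ✓
      +{data,err,more} vs +{data,err,more}  ✗ choice polarity not flipped — not dual

NO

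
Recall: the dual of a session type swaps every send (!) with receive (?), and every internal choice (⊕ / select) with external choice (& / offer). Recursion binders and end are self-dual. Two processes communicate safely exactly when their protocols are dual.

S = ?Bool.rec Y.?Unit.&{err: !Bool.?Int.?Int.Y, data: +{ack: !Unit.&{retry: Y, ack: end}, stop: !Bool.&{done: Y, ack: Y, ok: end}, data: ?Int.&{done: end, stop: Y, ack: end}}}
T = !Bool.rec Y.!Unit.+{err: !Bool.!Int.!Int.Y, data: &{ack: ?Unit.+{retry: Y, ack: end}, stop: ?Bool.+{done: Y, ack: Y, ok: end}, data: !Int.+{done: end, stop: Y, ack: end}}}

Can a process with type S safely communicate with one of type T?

NO

?Bool | !Bool  match
  rec Y | rec Y  match (μ self-dual)
    ?Unit | !Unit  match
      &{err,data} | +{err,data}  match label sets agree
        • err:
          !Bool | !Bool  ✗ same direction on both sides — not dual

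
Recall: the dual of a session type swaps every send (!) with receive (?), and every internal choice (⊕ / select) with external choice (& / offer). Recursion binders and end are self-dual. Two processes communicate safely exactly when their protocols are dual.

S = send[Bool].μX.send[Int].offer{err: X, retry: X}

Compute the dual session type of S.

recv[Bool].μX.recv[Int].select{err: X, retry: X}

send[Bool] = recv[Bool]
  μX = μX  (μ self-dual)
    send[Int] = recv[Int]
      offer{err,retry} = select{err,retry}  (&→⊕)
        case err:
          X self-dual
        case retry:
          X self-dual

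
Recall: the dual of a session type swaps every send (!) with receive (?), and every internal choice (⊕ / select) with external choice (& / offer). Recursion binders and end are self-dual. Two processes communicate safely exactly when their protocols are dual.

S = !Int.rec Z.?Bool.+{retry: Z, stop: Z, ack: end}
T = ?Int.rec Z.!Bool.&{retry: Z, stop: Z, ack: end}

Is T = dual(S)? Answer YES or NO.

!Int ‖ ?Int  ok
  rec Z ‖ rec Z  ok (binder kept)
    ?Bool ‖ !Bool  ok
      +{retry,stop,ack} ‖ &{retry,stop,ack}  ok same labels
        [retry]
          Z ‖ Z  ok
        [stop]
          Z ‖ Z  ok
        [ack]
          end ‖ end  ok

YES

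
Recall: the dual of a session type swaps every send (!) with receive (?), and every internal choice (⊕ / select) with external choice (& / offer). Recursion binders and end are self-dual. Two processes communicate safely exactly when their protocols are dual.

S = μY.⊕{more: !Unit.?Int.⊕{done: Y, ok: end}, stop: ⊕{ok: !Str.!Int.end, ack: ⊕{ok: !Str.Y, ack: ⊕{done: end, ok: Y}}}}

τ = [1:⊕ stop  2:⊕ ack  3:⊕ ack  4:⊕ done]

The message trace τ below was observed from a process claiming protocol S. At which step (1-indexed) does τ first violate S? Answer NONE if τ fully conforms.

step 1: ⊕ stop  match  state: ⊕{ok: !Str.!Int.end, ack: ⊕{ok: !Str.μY.…, ack: ⊕{done: end, ok: μY.…}}}
step 2: ⊕ ack  match  state: ⊕{ok: !Str.μY.…, ack: ⊕{done: end, ok: μY.…}}
step 3: ⊕ ack  match  state: ⊕{done: end, ok: μY.…}
step 4: ⊕ done  match  state: end
all 4 steps conform

NONE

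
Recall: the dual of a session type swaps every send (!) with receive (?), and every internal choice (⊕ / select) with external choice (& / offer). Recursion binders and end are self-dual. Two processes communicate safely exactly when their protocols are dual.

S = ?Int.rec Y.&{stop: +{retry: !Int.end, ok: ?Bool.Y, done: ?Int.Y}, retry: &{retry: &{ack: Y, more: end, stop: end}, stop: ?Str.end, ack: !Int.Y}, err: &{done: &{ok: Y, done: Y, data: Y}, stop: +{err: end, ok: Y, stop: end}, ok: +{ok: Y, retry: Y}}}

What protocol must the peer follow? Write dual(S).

?Int = !Int
  rec Y = rec Y  (μ self-dual)
    &{stop,retry,err} = +{stop,retry,err}  (offer→select)
      • stop:
        +{retry,ok,done} = &{retry,ok,done}  (internal→external)
          • retry:
            !Int = ?Int
              dual(end) = end
          • ok:
            ?Bool = !Bool
              dual(Y) = Y
          • done:
            ?Int = !Int
              dual(Y) = Y
      • retry:
        &{retry,stop,ack} = +{retry,stop,ack}  (offer→select)
          • retry:
            &{ack,more,stop} = +{ack,more,stop}  (offer→select)
              • ack:
                dual(Y) = Y
              • more:
                dual(end) = end
              • stop:
                dual(end) = end
          • stop:
            ?Str = !Str
              dual(end) = end
          • ack:
            !Int = ?Int
              dual(Y) = Y
      • err:
        &{done,stop,ok} = +{done,stop,ok}  (offer→select)
          • done:
            &{ok,done,data} = +{ok,done,data}  (offer→select)
              • ok:
                dual(Y) = Y
              • done:
                dual(Y) = Y
              • data:
                dual(Y) = Y
          • stop:
            +{err,ok,stop} = &{err,ok,stop}  (internal→external)
              • err:
                dual(end) = end
              • ok:
                dual(Y) = Y
              • stop:
                dual(end) = end
          • ok:
            +{ok,retry} = &{ok,retry}  (internal→external)
              • ok:
                dual(Y) = Y
              • retry:
                dual(Y) = Y

!Int.rec Y.+{stop: &{retry: ?Int.end, ok: !Bool.Y, done: !Int.Y}, retry: +{retry: +{ack: Y, more: end, stop: end}, stop: !Str.end, ack: ?Int.Y}, err: +{done: +{ok: Y, done: Y, data: Y}, stop: &{err: end, ok: Y, stop: end}, ok: &{ok: Y, retry: Y}}}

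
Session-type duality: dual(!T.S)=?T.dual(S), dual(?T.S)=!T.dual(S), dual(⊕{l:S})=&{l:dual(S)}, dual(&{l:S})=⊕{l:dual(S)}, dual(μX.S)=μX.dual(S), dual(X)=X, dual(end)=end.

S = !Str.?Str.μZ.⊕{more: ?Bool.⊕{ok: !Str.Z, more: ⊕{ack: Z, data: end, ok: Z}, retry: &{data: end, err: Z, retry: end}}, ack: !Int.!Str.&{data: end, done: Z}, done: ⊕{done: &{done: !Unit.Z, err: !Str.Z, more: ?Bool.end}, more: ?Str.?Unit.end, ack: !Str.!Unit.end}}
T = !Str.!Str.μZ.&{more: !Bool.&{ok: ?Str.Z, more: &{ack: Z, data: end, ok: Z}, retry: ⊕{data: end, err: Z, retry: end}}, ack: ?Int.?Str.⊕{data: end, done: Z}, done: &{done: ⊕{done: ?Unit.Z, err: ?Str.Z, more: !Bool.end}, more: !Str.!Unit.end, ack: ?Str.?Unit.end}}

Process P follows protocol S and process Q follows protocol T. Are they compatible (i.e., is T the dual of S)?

NO

!Str vs !Str  ✗ same direction on both sides — not dual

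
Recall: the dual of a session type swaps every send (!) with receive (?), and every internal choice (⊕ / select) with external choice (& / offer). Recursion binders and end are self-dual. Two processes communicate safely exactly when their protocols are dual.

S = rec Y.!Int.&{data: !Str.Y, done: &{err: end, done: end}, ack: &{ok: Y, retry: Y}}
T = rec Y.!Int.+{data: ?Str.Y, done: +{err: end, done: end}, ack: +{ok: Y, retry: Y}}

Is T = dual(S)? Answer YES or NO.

NO

rec Y vs rec Y  ✓ (μ self-dual)
  !Int vs !Int  ✗ same direction on both sides — not dual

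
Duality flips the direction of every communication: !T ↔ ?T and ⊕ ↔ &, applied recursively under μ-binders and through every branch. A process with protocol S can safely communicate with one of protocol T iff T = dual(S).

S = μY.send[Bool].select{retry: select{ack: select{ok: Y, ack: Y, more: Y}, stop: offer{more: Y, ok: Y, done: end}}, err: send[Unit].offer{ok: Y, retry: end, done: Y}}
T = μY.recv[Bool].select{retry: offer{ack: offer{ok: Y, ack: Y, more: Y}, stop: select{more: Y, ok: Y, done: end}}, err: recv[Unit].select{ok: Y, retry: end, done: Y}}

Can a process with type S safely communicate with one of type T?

NO

μY ‖ μY  ok (rec unchanged)
  send[Bool] ‖ recv[Bool]  ok
    select{retry,err} ‖ select{retry,err}  ✗ choice polarity not flipped — not dual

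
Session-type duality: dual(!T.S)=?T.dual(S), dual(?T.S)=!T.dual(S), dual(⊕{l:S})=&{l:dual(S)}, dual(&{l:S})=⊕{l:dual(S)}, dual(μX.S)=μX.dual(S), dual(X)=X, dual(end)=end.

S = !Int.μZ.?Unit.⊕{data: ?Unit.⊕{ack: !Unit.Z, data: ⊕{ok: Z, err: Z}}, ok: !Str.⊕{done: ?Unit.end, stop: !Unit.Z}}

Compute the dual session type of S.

!Int ↦ ?Int
  μZ ↦ μZ  (rec unchanged)
    ?Unit ↦ !Unit
      ⊕{data,ok} ↦ &{data,ok}  (select→offer)
        case data:
          ?Unit ↦ !Unit
            ⊕{ack,data} ↦ &{ack,data}  (select→offer)
              case ack:
                !Unit ↦ ?Unit
                  dual(Z) = Z
              case data:
                ⊕{ok,err} ↦ &{ok,err}  (select→offer)
                  case ok:
                    dual(Z) = Z
                  case err:
                    dual(Z) = Z
        case ok:
          !Str ↦ ?Str
            ⊕{done,stop} ↦ &{done,stop}  (select→offer)
              case done:
                ?Unit ↦ !Unit
                  dual(end) = end
              case stop:
                !Unit ↦ ?Unit
                  dual(Z) = Z

?Int.μZ.!Unit.&{data: !Unit.&{ack: ?Unit.Z, data: &{ok: Z, err: Z}}, ok: ?Str.&{done: !Unit.end, stop: ?Unit.Z}}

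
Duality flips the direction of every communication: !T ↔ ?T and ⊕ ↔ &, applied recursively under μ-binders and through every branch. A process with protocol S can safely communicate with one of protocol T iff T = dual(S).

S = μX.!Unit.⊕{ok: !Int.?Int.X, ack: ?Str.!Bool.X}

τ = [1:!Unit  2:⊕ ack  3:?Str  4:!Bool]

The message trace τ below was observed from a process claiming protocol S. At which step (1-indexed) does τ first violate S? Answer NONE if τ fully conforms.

NONE

@1 !Unit  ok  cont: ⊕{ok: !Int.?Int.μX.…, ack: ?Str.!Bool.μX.…}
@2 ⊕ ack  ok  cont: ?Str.!Bool.μX.…
@3 ?Str  ok  cont: !Bool.μX.…
@4 !Bool  ok  cont: μX.…
τ conforms to S (length 4)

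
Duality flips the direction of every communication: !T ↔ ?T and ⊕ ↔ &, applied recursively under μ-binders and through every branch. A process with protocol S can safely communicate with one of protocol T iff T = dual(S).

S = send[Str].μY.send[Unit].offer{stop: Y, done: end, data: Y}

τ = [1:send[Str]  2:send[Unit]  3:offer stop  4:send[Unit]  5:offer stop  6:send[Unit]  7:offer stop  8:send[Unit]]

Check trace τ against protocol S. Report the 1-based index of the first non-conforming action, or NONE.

[1] send[Str]  ok  now at μY.…
[2] send[Unit]  ok  now at offer{stop: μY.…, done: end, data: μY.…}
[3] offer stop  ok  now at μY.…
[4] send[Unit]  ok  now at offer{stop: μY.…, done: end, data: μY.…}
[5] offer stop  ok  now at μY.…
[6] send[Unit]  ok  now at offer{stop: μY.…, done: end, data: μY.…}
[7] offer stop  ok  now at μY.…
[8] send[Unit]  ok  now at offer{stop: μY.…, done: end, data: μY.…}
all 8 steps conform

NONE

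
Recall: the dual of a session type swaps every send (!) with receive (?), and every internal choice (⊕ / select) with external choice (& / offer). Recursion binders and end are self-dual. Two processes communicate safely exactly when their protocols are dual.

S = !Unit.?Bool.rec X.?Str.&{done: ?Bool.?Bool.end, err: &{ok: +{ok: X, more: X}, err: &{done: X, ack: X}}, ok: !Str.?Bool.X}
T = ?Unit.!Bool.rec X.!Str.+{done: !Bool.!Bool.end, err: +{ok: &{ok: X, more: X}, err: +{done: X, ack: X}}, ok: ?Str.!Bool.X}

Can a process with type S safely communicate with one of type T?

YES

!Unit ‖ ?Unit  ✓
  ?Bool ‖ !Bool  ✓
    rec X ‖ rec X  ✓ (rec unchanged)
      ?Str ‖ !Str  ✓
        &{done,err,ok} ‖ +{done,err,ok}  ✓ labels match
          • done:
            ?Bool ‖ !Bool  ✓
              ?Bool ‖ !Bool  ✓
                end ‖ end  ✓
          • err:
            &{ok,err} ‖ +{ok,err}  ✓ labels match
              • ok:
                +{ok,more} ‖ &{ok,more}  ✓ labels match
                  • ok:
                    X ‖ X  ✓
                  • more:
                    X ‖ X  ✓
              • err:
                &{done,ack} ‖ +{done,ack}  ✓ labels match
                  • done:
                    X ‖ X  ✓
                  • ack:
                    X ‖ X  ✓
          • ok:
            !Str ‖ ?Str  ✓
              ?Bool ‖ !Bool  ✓
                X ‖ X  ✓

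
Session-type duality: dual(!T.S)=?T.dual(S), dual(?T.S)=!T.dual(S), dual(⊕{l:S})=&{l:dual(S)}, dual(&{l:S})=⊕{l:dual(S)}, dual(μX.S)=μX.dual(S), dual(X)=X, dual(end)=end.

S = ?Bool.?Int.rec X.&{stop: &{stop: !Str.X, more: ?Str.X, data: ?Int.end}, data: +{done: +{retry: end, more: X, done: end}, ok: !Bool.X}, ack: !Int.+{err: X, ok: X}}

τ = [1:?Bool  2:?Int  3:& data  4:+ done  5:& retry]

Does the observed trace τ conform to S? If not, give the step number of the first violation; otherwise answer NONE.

[1] ?Bool  ✓  cont: ?Int.rec X.…
[2] ?Int  ✓  cont: rec X.…
[3] & data  ✓  cont: +{done: +{retry: end, more: rec X.…, done: end}, ok: !Bool.rec X.…}
[4] + done  ✓  cont: +{retry: end, more: rec X.…, done: end}
[5] got & retry, protocol expects + retry or + more or + done  ✗

5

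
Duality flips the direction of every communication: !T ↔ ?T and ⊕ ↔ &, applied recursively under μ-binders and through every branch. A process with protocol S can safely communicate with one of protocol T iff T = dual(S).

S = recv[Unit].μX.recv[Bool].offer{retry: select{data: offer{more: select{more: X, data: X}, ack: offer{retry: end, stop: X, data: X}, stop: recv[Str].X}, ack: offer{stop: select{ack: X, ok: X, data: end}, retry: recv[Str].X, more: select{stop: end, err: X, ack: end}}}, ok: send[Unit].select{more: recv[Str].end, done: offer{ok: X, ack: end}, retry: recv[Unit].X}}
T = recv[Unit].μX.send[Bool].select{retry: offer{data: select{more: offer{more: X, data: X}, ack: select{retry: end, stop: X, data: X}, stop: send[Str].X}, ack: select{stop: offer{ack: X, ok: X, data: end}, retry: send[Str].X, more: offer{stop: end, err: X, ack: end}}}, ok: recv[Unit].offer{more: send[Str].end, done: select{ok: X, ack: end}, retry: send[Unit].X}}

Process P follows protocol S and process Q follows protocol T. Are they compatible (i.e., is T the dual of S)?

NO

recv[Unit] ‖ recv[Unit]  ✗ same direction on both sides — not dual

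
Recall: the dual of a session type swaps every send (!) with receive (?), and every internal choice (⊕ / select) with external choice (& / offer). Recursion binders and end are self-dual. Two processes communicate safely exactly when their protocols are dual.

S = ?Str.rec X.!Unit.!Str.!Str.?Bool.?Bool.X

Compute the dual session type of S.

!Str.rec X.?Unit.?Str.?Str.!Bool.!Bool.X

?Str ↦ !Str
  rec X ↦ rec X  (rec unchanged)
    !Unit ↦ ?Unit
      !Str ↦ ?Str
        !Str ↦ ?Str
          ?Bool ↦ !Bool
            ?Bool ↦ !Bool
              X self-dual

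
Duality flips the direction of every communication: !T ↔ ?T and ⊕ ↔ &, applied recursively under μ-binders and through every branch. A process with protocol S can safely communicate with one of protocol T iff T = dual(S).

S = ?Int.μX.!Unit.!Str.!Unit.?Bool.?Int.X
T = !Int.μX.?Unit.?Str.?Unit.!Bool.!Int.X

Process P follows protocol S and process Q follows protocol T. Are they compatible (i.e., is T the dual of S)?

?Int ‖ !Int  ok
  μX ‖ μX  ok (binder kept)
    !Unit ‖ ?Unit  ok
      !Str ‖ ?Str  ok
        !Unit ‖ ?Unit  ok
          ?Bool ‖ !Bool  ok
            ?Int ‖ !Int  ok
              X ‖ X  ok

YES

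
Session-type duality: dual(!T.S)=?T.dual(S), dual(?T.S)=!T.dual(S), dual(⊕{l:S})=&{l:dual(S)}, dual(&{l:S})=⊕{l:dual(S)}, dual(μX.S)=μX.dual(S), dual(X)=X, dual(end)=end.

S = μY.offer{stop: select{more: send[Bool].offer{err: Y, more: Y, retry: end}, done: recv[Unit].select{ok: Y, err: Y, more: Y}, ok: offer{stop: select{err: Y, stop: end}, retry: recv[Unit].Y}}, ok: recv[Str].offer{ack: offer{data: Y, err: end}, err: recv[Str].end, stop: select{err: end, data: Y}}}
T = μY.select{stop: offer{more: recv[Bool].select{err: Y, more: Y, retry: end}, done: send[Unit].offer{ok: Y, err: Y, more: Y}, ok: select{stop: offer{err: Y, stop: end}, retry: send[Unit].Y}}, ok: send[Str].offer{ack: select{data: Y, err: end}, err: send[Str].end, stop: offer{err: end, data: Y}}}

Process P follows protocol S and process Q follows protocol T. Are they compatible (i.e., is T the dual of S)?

NO

μY ‖ μY  match (binder kept)
  offer{stop,ok} ‖ select{stop,ok}  match labels match
    [stop]
      select{more,done,ok} ‖ offer{more,done,ok}  match labels match
        [more]
          send[Bool] ‖ recv[Bool]  match
            offer{err,more,retry} ‖ select{err,more,retry}  match labels match
              [err]
                Y ‖ Y  match
              [more]
                Y ‖ Y  match
              [retry]
                end ‖ end  match
        [done]
          recv[Unit] ‖ send[Unit]  match
            select{ok,err,more} ‖ offer{ok,err,more}  match labels match
              [ok]
                Y ‖ Y  match
              [err]
                Y ‖ Y  match
              [more]
                Y ‖ Y  match
        [ok]
          offer{stop,retry} ‖ select{stop,retry}  match labels match
            [stop]
              select{err,stop} ‖ offer{err,stop}  match labels match
                [err]
                  Y ‖ Y  match
                [stop]
                  end ‖ end  match
            [retry]
              recv[Unit] ‖ send[Unit]  match
                Y ‖ Y  match
    [ok]
      recv[Str] ‖ send[Str]  match
        offer{ack,err,stop} ‖ offer{ack,err,stop}  ✗ choice polarity not flipped — not dual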